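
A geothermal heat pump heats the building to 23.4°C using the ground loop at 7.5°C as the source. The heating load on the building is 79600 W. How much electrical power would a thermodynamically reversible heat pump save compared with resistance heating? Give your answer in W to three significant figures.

In absolute terms T_C = 280.65 K and T_H = 296.55 K, so ΔT = 15.90 K.
COP_Carnot = T_H/ΔT = 296.55/15.90 = 18.65.
Resistance heating needs Ẇ_res = Q̇_H = 79600 W; the reversible heat pump needs only Ẇ_hp = Q̇_H/COP = 4268 W.
Saving = 79600 − 4268 = 75330 W.

75300 W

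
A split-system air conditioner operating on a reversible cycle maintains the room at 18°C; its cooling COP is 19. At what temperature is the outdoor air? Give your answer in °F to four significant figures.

COP_R = T_C/(T_H − T_C) gives T_H − T_C = T_C/COP.
With T_C = 291.15 K, T_H = 291.15 × (1 + 1/19) = 306.47 K.
Converting, 306.47 K = 91.98°F.

91.98 °F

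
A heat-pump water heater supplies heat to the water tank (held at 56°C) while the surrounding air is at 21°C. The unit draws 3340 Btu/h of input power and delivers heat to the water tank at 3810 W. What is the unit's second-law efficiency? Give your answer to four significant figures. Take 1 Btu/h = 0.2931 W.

0.4138

Converting, Q̇_H = 3810 W = 13000 Btu/h, so COP_actual = Q̇_H/Ẇ = 13000/3340 = 3.892.
In absolute terms T_C = 294.15 K and T_H = 329.15 K, so ΔT = 35.00 K.
COP_Carnot = T_H/ΔT = 329.15/35.00 = 9.404.
η_II = COP_actual/COP_Carnot = 3.892/9.404 = 0.4138.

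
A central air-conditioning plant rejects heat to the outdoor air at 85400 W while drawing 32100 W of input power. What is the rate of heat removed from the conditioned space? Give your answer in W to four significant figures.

53300 W

For a cyclic device the first law requires Q̇_H = Q̇_C + Ẇ.
Q̇_C = Q̇_H − Ẇ = 53300 W.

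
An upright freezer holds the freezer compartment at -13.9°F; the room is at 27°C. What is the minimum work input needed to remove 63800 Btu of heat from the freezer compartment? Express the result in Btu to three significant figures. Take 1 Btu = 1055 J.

In absolute terms T_C = 247.65 K and T_H = 300.15 K, so ΔT = 52.50 K.
The reversible limit is COP_R = T_C/ΔT = 4.717, so W_min = Q_C/COP = Q_C·ΔT/T_C.
W_min = 63800 × 52.50/247.65 = 13530 Btu.

13500 Btu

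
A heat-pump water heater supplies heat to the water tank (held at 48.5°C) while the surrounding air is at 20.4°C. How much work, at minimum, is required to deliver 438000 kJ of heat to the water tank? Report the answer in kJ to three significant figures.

In absolute terms T_C = 293.55 K and T_H = 321.65 K, so ΔT = 28.10 K.
The reversible limit is COP_HP = T_H/ΔT = 11.45, so W_min = Q_H/COP = Q_H·ΔT/T_H.
W_min = 438000 × 28.10/321.65 = 38260 kJ.

38300 kJ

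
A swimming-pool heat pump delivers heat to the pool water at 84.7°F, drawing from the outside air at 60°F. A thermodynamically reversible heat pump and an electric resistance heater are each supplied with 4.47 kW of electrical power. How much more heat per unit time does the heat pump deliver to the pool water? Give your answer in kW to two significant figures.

In absolute terms T_C = 288.71 K and T_H = 302.43 K, so ΔT = 13.72 K.
COP_Carnot = T_H/ΔT = 302.43/13.72 = 22.04.
The heat pump delivers Q̇_H = COP × Ẇ = 98.52 kW; the resistance heater delivers Ẇ = 4.470 kW.
Extra = (COP − 1)·Ẇ = 94.05 kW.

94 kW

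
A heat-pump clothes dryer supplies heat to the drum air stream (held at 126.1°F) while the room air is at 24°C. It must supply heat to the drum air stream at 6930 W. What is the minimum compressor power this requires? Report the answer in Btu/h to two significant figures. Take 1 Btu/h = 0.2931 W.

In absolute terms T_C = 297.15 K and T_H = 325.43 K, so ΔT = 28.28 K.
COP_Carnot = T_H/ΔT = 325.43/28.28 = 11.51.
Ẇ_min = Q̇/COP_Carnot = 6930/11.51 = 602.2 W = 2055 Btu/h.

2100 Btu/h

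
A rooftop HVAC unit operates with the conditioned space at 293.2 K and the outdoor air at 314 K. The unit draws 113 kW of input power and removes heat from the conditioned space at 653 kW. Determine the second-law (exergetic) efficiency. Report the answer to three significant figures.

0.410

COP_actual = Q̇_C/Ẇ = 653.0/113.0 = 5.779.
The reservoir spacing is ΔT = 314 − 293.2 = 20.80 K.
COP_Carnot = T_C/ΔT = 293.20/20.80 = 14.10.
η_II = COP_actual/COP_Carnot = 5.779/14.10 = 0.4100.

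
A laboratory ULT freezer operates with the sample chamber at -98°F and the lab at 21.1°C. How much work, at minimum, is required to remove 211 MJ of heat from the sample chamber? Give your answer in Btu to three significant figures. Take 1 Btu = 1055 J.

In absolute terms T_C = 200.93 K and T_H = 294.25 K, so ΔT = 93.32 K.
The reversible limit is COP_R = T_C/ΔT = 2.153, so W_min = Q_C/COP = Q_C·ΔT/T_C.
W_min = 211.0 × 93.32/200.93 = 98.00 MJ = 92890 Btu.

92900 Btu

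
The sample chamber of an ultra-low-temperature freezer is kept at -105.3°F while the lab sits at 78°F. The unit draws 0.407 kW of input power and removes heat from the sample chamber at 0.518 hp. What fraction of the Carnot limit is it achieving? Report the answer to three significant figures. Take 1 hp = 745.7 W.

0.491

Converting, Q̇_C = 0.5180 hp = 0.3863 kW, so COP_actual = Q̇_C/Ẇ = 0.3863/0.4070 = 0.9491.
In absolute terms T_C = 196.87 K and T_H = 298.71 K, so ΔT = 101.8 K.
COP_Carnot = T_C/ΔT = 196.87/101.8 = 1.933.
η_II = COP_actual/COP_Carnot = 0.9491/1.933 = 0.4909.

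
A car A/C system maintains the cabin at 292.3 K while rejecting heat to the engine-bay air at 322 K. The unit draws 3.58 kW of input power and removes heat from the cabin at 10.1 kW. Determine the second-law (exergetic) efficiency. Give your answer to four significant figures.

COP_actual = Q̇_C/Ẇ = 10.10/3.580 = 2.821.
The reservoir spacing is ΔT = 322 − 292.3 = 29.70 K.
COP_Carnot = T_C/ΔT = 292.30/29.70 = 9.842.
η_II = COP_actual/COP_Carnot = 2.821/9.842 = 0.2867.

0.2867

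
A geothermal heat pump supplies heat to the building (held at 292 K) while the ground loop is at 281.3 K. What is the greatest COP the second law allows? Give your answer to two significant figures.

27

The reservoir spacing is ΔT = 292 − 281.3 = 10.70 K.
For a reversible cycle, COP_Carnot = T_H/ΔT = 292.00/10.70 = 27.29.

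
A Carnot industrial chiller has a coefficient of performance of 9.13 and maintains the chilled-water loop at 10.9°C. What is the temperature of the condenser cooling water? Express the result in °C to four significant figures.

42.01 °C

COP_R = T_C/(T_H − T_C) gives T_H − T_C = T_C/COP.
With T_C = 284.05 K, T_H = 284.05 × (1 + 1/9.13) = 315.16 K.
Converting, 315.16 K = 42.01°C.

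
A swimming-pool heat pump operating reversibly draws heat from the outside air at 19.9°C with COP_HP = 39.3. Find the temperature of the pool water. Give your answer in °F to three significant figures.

81.6 °F

COP_HP = T_H/(T_H − T_C) rearranges to T_H = COP·T_C/(COP − 1).
With T_C = 293.05 K, T_H = 39.3 × 293.05/38.30 = 300.70 K.
Converting, 300.70 K = 81.59°F.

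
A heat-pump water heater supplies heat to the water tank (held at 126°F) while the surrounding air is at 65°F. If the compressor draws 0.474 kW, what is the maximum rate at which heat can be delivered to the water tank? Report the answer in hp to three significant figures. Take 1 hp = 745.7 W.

6.10 hp

In absolute terms T_C = 291.48 K and T_H = 325.37 K, so ΔT = 33.89 K.
COP_Carnot = T_H/ΔT = 325.37/33.89 = 9.601.
Q̇_max = COP_Carnot × Ẇ = 9.601 × 0.4740 kW = 4.551 kW = 6.103 hp.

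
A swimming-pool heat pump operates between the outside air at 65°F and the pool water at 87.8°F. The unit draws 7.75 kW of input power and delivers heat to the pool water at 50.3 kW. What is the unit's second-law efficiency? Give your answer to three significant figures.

COP_actual = Q̇_H/Ẇ = 50.30/7.750 = 6.490.
In absolute terms T_C = 291.48 K and T_H = 304.15 K, so ΔT = 12.67 K.
COP_Carnot = T_H/ΔT = 304.15/12.67 = 24.01.
η_II = COP_actual/COP_Carnot = 6.490/24.01 = 0.2703.

0.270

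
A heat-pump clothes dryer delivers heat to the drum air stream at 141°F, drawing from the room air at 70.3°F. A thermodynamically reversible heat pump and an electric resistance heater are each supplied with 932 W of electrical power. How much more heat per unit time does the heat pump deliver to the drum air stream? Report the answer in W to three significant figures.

6990 W

In absolute terms T_C = 294.43 K and T_H = 333.71 K, so ΔT = 39.28 K.
COP_Carnot = T_H/ΔT = 333.71/39.28 = 8.496.
The heat pump delivers Q̇_H = COP × Ẇ = 7918 W; the resistance heater delivers Ẇ = 932.0 W.
Extra = (COP − 1)·Ẇ = 6986 W.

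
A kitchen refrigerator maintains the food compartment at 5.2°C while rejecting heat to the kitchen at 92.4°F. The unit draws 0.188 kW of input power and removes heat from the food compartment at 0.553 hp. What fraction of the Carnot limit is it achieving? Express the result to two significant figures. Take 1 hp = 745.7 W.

0.22

Converting, Q̇_C = 0.5530 hp = 0.4124 kW, so COP_actual = Q̇_C/Ẇ = 0.4124/0.1880 = 2.193.
In absolute terms T_C = 278.35 K and T_H = 306.71 K, so ΔT = 28.36 K.
COP_Carnot = T_C/ΔT = 278.35/28.36 = 9.816.
η_II = COP_actual/COP_Carnot = 2.193/9.816 = 0.2234.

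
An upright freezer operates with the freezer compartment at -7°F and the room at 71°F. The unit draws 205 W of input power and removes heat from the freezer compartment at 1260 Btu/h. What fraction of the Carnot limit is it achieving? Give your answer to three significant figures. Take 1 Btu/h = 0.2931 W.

0.310

Converting, Q̇_C = 1260 Btu/h = 369.3 W, so COP_actual = Q̇_C/Ẇ = 369.3/205.0 = 1.801.
In absolute terms T_C = 251.48 K and T_H = 294.82 K, so ΔT = 43.33 K.
COP_Carnot = T_C/ΔT = 251.48/43.33 = 5.803.
η_II = COP_actual/COP_Carnot = 1.801/5.803 = 0.3104.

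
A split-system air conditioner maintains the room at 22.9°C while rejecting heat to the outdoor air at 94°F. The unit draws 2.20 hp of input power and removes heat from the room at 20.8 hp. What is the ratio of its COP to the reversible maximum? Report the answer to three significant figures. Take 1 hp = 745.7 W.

COP_actual = Q̇_C/Ẇ = 20.80/2.200 = 9.455.
In absolute terms T_C = 296.05 K and T_H = 307.59 K, so ΔT = 11.54 K.
COP_Carnot = T_C/ΔT = 296.05/11.54 = 25.64.
η_II = COP_actual/COP_Carnot = 9.455/25.64 = 0.3687.

0.369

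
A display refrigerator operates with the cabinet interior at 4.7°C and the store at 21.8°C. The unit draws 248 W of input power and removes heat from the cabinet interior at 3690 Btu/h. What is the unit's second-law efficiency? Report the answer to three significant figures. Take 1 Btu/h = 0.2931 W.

0.268

Converting, Q̇_C = 3690 Btu/h = 1082 W, so COP_actual = Q̇_C/Ẇ = 1082/248.0 = 4.361.
In absolute terms T_C = 277.85 K and T_H = 294.95 K, so ΔT = 17.10 K.
COP_Carnot = T_C/ΔT = 277.85/17.10 = 16.25.
η_II = COP_actual/COP_Carnot = 4.361/16.25 = 0.2684.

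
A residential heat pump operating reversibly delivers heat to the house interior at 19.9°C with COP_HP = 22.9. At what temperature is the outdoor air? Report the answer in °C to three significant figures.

COP_HP = T_H/(T_H − T_C) gives T_H − T_C = T_H/COP.
With T_H = 293.05 K, T_C = 293.05 × (1 − 1/22.9) = 280.25 K.
Converting, 280.25 K = 7.10°C.

7.10 °C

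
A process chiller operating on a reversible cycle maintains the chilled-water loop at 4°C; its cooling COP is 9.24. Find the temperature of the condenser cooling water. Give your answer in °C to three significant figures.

COP_R = T_C/(T_H − T_C) gives T_H − T_C = T_C/COP.
With T_C = 277.15 K, T_H = 277.15 × (1 + 1/9.24) = 307.14 K.
Converting, 307.14 K = 33.99°C.

34.0 °C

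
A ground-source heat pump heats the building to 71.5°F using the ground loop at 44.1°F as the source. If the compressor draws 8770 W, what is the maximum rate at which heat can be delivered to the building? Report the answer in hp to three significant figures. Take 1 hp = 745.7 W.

228 hp

In absolute terms T_C = 279.87 K and T_H = 295.09 K, so ΔT = 15.22 K.
COP_Carnot = T_H/ΔT = 295.09/15.22 = 19.39.
Q̇_max = COP_Carnot × Ẇ = 19.39 × 8770 W = 170000 W = 228.0 hp.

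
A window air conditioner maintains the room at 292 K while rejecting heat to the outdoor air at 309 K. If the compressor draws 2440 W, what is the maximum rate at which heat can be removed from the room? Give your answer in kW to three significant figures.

41.9 kW

The reservoir spacing is ΔT = 309 − 292 = 17.00 K.
COP_Carnot = T_C/ΔT = 292.00/17.00 = 17.18.
Q̇_max = COP_Carnot × Ẇ = 17.18 × 2440 W = 41910 W = 41.91 kW.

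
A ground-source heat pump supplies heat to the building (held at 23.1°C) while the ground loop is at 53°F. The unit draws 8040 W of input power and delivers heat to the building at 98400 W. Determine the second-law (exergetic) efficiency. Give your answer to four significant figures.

COP_actual = Q̇_H/Ẇ = 98400/8040 = 12.24.
In absolute terms T_C = 284.82 K and T_H = 296.25 K, so ΔT = 11.43 K.
COP_Carnot = T_H/ΔT = 296.25/11.43 = 25.91.
η_II = COP_actual/COP_Carnot = 12.24/25.91 = 0.4723.

0.4723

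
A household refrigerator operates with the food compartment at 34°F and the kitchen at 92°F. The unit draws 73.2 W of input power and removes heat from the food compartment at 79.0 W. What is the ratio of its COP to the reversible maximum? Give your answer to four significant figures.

COP_actual = Q̇_C/Ẇ = 79.00/73.20 = 1.079.
In absolute terms T_C = 274.26 K and T_H = 306.48 K, so ΔT = 32.22 K.
COP_Carnot = T_C/ΔT = 274.26/32.22 = 8.512.
η_II = COP_actual/COP_Carnot = 1.079/8.512 = 0.1268.

0.1268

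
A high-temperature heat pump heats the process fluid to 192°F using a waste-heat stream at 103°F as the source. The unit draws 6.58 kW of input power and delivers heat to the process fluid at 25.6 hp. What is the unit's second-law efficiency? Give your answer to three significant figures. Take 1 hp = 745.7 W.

0.396

Converting, Q̇_H = 25.60 hp = 19.09 kW, so COP_actual = Q̇_H/Ẇ = 19.09/6.580 = 2.901.
In absolute terms T_C = 312.59 K and T_H = 362.04 K, so ΔT = 49.44 K.
COP_Carnot = T_H/ΔT = 362.04/49.44 = 7.322.
η_II = COP_actual/COP_Carnot = 2.901/7.322 = 0.3962.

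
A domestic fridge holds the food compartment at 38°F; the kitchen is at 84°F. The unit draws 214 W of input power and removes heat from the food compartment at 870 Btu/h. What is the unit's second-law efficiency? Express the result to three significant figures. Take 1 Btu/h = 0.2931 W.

0.110

Converting, Q̇_C = 870.0 Btu/h = 255.0 W, so COP_actual = Q̇_C/Ẇ = 255.0/214.0 = 1.192.
In absolute terms T_C = 276.48 K and T_H = 302.04 K, so ΔT = 25.56 K.
COP_Carnot = T_C/ΔT = 276.48/25.56 = 10.82.
η_II = COP_actual/COP_Carnot = 1.192/10.82 = 0.1101.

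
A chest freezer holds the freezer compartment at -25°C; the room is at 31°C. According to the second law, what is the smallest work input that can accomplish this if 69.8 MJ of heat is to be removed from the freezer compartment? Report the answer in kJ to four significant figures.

15750 kJ

In absolute terms T_C = 248.15 K and T_H = 304.15 K, so ΔT = 56.00 K.
The reversible limit is COP_R = T_C/ΔT = 4.431, so W_min = Q_C/COP = Q_C·ΔT/T_C.
W_min = 69.80 × 56.00/248.15 = 15.75 MJ = 15750 kJ.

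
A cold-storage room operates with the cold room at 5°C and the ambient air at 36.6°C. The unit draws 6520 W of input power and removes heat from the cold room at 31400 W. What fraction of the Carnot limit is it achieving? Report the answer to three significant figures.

0.547

COP_actual = Q̇_C/Ẇ = 31400/6520 = 4.816.
In absolute terms T_C = 278.15 K and T_H = 309.75 K, so ΔT = 31.60 K.
COP_Carnot = T_C/ΔT = 278.15/31.60 = 8.802.
η_II = COP_actual/COP_Carnot = 4.816/8.802 = 0.5471.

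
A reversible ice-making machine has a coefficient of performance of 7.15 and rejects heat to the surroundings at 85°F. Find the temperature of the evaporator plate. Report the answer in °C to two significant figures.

For a Carnot refrigerator COP_R = T_C/(T_H − T_C), so T_C = COP·T_H/(1 + COP).
With T_H = 302.59 K, T_C = 7.15 × 302.59/8.150 = 265.47 K.
Converting, 265.47 K = -7.68°C.

-7.7 °C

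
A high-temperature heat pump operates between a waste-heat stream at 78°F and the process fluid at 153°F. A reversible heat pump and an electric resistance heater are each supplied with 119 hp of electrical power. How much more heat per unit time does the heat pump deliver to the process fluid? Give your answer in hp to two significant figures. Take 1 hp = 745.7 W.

850 hp

In absolute terms T_C = 298.71 K and T_H = 340.37 K, so ΔT = 41.67 K.
COP_Carnot = T_H/ΔT = 340.37/41.67 = 8.169.
The heat pump delivers Q̇_H = COP × Ẇ = 972.1 hp; the resistance heater delivers Ẇ = 119.0 hp.
Extra = (COP − 1)·Ẇ = 853.1 hp.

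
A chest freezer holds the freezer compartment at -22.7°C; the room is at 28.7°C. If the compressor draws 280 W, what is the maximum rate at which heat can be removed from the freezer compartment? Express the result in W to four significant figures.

In absolute terms T_C = 250.45 K and T_H = 301.85 K, so ΔT = 51.40 K.
COP_Carnot = T_C/ΔT = 250.45/51.40 = 4.873.
Q̇_max = COP_Carnot × Ẇ = 4.873 × 280.0 W = 1364 W.

1364 W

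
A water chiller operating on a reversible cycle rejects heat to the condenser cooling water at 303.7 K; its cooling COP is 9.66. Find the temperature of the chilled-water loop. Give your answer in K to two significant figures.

For a Carnot refrigerator COP_R = T_C/(T_H − T_C), so T_C = COP·T_H/(1 + COP).
With T_H = 303.70 K, T_C = 9.66 × 303.70/10.66 = 275.21 K.

280 K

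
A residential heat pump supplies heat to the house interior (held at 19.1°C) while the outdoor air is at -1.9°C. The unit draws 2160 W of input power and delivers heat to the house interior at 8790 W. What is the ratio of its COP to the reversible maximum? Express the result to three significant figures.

0.292

COP_actual = Q̇_H/Ẇ = 8790/2160 = 4.069.
In absolute terms T_C = 271.25 K and T_H = 292.25 K, so ΔT = 21.00 K.
COP_Carnot = T_H/ΔT = 292.25/21.00 = 13.92.
η_II = COP_actual/COP_Carnot = 4.069/13.92 = 0.2924.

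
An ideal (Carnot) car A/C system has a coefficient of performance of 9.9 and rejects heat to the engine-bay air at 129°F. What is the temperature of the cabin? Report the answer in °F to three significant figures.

75.0 °F

For a Carnot refrigerator COP_R = T_C/(T_H − T_C), so T_C = COP·T_H/(1 + COP).
With T_H = 327.04 K, T_C = 9.9 × 327.04/10.90 = 297.04 K.
Converting, 297.04 K = 74.99°F.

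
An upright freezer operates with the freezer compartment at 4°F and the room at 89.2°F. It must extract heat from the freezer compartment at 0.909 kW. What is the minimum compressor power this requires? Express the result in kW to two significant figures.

In absolute terms T_C = 257.59 K and T_H = 304.93 K, so ΔT = 47.33 K.
COP_Carnot = T_C/ΔT = 257.59/47.33 = 5.442.
Ẇ_min = Q̇/COP_Carnot = 0.9090/5.442 = 0.1670 kW.

0.17 kW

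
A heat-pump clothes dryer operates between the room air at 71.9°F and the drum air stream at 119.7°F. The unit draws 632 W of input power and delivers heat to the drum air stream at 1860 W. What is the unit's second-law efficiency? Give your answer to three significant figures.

COP_actual = Q̇_H/Ẇ = 1860/632.0 = 2.943.
In absolute terms T_C = 295.32 K and T_H = 321.87 K, so ΔT = 26.56 K.
COP_Carnot = T_H/ΔT = 321.87/26.56 = 12.12.
η_II = COP_actual/COP_Carnot = 2.943/12.12 = 0.2428.

0.243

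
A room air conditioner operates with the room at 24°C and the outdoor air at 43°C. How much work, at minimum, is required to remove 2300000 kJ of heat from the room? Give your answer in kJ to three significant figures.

In absolute terms T_C = 297.15 K and T_H = 316.15 K, so ΔT = 19.00 K.
The reversible limit is COP_R = T_C/ΔT = 15.64, so W_min = Q_C/COP = Q_C·ΔT/T_C.
W_min = 2300000 × 19.00/297.15 = 147100 kJ.

147000 kJ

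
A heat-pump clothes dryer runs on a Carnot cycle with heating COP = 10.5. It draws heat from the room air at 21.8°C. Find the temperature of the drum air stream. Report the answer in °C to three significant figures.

52.8 °C

COP_HP = T_H/(T_H − T_C) rearranges to T_H = COP·T_C/(COP − 1).
With T_C = 294.95 K, T_H = 10.5 × 294.95/9.500 = 326.00 K.
Converting, 326.00 K = 52.85°C.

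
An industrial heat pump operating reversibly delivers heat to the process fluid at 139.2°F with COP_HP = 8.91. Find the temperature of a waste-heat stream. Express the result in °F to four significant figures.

COP_HP = T_H/(T_H − T_C) gives T_H − T_C = T_H/COP.
With T_H = 332.71 K, T_C = 332.71 × (1 − 1/8.91) = 295.36 K.
Converting, 295.36 K = 71.99°F.

71.99 °F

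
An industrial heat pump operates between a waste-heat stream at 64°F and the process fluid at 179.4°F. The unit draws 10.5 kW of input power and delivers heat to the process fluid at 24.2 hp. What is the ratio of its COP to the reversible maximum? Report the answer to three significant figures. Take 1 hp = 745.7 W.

Converting, Q̇_H = 24.20 hp = 18.05 kW, so COP_actual = Q̇_H/Ẇ = 18.05/10.50 = 1.719.
In absolute terms T_C = 290.93 K and T_H = 355.04 K, so ΔT = 64.11 K.
COP_Carnot = T_H/ΔT = 355.04/64.11 = 5.538.
η_II = COP_actual/COP_Carnot = 1.719/5.538 = 0.3103.

0.310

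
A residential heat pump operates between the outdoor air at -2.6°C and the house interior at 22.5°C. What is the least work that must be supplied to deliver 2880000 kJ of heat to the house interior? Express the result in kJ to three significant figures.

245000 kJ

In absolute terms T_C = 270.55 K and T_H = 295.65 K, so ΔT = 25.10 K.
The reversible limit is COP_HP = T_H/ΔT = 11.78, so W_min = Q_H/COP = Q_H·ΔT/T_H.
W_min = 2880000 × 25.10/295.65 = 244500 kJ.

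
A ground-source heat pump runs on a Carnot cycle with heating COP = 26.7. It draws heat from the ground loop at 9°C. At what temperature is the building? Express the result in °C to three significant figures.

20.0 °C

COP_HP = T_H/(T_H − T_C) rearranges to T_H = COP·T_C/(COP − 1).
With T_C = 282.15 K, T_H = 26.7 × 282.15/25.70 = 293.13 K.
Converting, 293.13 K = 19.98°C.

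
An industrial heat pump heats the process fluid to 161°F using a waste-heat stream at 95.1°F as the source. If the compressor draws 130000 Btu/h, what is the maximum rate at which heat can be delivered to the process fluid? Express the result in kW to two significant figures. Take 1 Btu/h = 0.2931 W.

360 kW

In absolute terms T_C = 308.21 K and T_H = 344.82 K, so ΔT = 36.61 K.
COP_Carnot = T_H/ΔT = 344.82/36.61 = 9.418.
Q̇_max = COP_Carnot × Ẇ = 9.418 × 130000 Btu/h = 1224000 Btu/h = 358.9 kW.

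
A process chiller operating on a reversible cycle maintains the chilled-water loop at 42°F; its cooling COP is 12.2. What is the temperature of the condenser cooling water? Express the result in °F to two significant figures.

COP_R = T_C/(T_H − T_C) gives T_H − T_C = T_C/COP.
With T_C = 278.71 K, T_H = 278.71 × (1 + 1/12.2) = 301.55 K.
Converting, 301.55 K = 83.12°F.

83 °F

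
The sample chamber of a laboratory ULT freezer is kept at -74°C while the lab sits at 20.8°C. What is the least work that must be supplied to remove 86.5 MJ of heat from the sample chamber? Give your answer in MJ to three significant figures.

In absolute terms T_C = 199.15 K and T_H = 293.95 K, so ΔT = 94.80 K.
The reversible limit is COP_R = T_C/ΔT = 2.101, so W_min = Q_C/COP = Q_C·ΔT/T_C.
W_min = 86.50 × 94.80/199.15 = 41.18 MJ.

41.2 MJ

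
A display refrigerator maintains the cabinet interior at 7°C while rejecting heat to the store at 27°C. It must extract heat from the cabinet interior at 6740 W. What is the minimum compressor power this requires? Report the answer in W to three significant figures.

481 W

In absolute terms T_C = 280.15 K and T_H = 300.15 K, so ΔT = 20.00 K.
COP_Carnot = T_C/ΔT = 280.15/20.00 = 14.01.
Ẇ_min = Q̇/COP_Carnot = 6740/14.01 = 481.2 W.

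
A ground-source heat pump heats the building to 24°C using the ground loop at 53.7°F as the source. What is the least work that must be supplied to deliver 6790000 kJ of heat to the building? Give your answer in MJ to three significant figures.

In absolute terms T_C = 285.21 K and T_H = 297.15 K, so ΔT = 11.94 K.
The reversible limit is COP_HP = T_H/ΔT = 24.88, so W_min = Q_H/COP = Q_H·ΔT/T_H.
W_min = 6790000 × 11.94/297.15 = 272900 kJ = 272.9 MJ.

273 MJ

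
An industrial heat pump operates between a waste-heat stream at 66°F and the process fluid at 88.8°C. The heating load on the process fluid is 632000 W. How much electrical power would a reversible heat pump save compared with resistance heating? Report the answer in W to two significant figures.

510000 W

In absolute terms T_C = 292.04 K and T_H = 361.95 K, so ΔT = 69.91 K.
COP_Carnot = T_H/ΔT = 361.95/69.91 = 5.177.
Resistance heating needs Ẇ_res = Q̇_H = 632000 W; the reversible heat pump needs only Ẇ_hp = Q̇_H/COP = 122100 W.
Saving = 632000 − 122100 = 509900 W.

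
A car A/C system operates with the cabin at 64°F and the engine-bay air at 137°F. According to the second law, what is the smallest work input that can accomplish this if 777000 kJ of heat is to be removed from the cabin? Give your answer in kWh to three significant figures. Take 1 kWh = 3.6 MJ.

30.1 kWh

In absolute terms T_C = 290.93 K and T_H = 331.48 K, so ΔT = 40.56 K.
The reversible limit is COP_R = T_C/ΔT = 7.174, so W_min = Q_C/COP = Q_C·ΔT/T_C.
W_min = 777000 × 40.56/290.93 = 108300 kJ = 30.09 kWh.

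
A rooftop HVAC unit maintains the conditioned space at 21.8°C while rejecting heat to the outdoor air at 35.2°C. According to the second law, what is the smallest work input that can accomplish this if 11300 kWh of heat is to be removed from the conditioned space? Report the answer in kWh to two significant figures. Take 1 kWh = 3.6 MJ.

In absolute terms T_C = 294.95 K and T_H = 308.35 K, so ΔT = 13.40 K.
The reversible limit is COP_R = T_C/ΔT = 22.01, so W_min = Q_C/COP = Q_C·ΔT/T_C.
W_min = 11300 × 13.40/294.95 = 513.4 kWh.

510 kWh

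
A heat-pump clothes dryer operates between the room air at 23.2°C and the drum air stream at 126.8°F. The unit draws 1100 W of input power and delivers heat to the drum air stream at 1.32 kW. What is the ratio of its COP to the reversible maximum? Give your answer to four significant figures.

0.1085

Converting, Q̇_H = 1.320 kW = 1320 W, so COP_actual = Q̇_H/Ẇ = 1320/1100 = 1.200.
In absolute terms T_C = 296.35 K and T_H = 325.82 K, so ΔT = 29.47 K.
COP_Carnot = T_H/ΔT = 325.82/29.47 = 11.06.
η_II = COP_actual/COP_Carnot = 1.200/11.06 = 0.1085.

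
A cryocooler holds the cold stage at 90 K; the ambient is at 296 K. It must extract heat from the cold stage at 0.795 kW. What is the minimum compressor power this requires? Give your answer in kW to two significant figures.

1.8 kW

The reservoir spacing is ΔT = 296 − 90 = 206.0 K.
COP_Carnot = T_C/ΔT = 90.00/206.0 = 0.4369.
Ẇ_min = Q̇/COP_Carnot = 0.7950/0.4369 = 1.820 kW.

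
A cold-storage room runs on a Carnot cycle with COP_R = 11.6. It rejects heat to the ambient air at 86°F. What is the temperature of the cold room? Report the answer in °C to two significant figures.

5.9 °C

For a Carnot refrigerator COP_R = T_C/(T_H − T_C), so T_C = COP·T_H/(1 + COP).
With T_H = 303.15 K, T_C = 11.6 × 303.15/12.60 = 279.09 K.
Converting, 279.09 K = 5.94°C.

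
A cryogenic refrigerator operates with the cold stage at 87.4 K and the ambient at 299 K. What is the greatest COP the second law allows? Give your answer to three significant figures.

The reservoir spacing is ΔT = 299 − 87.4 = 211.6 K.
For a reversible cycle, COP_Carnot = T_C/ΔT = 87.40/211.6 = 0.4130.

0.413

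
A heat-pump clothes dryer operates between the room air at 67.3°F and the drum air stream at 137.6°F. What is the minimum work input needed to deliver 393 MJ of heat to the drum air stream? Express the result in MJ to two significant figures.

46 MJ

In absolute terms T_C = 292.76 K and T_H = 331.82 K, so ΔT = 39.06 K.
The reversible limit is COP_HP = T_H/ΔT = 8.496, so W_min = Q_H/COP = Q_H·ΔT/T_H.
W_min = 393.0 × 39.06/331.82 = 46.26 MJ.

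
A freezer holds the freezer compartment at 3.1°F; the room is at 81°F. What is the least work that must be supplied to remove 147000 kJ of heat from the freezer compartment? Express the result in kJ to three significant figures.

24700 kJ

In absolute terms T_C = 257.09 K and T_H = 300.37 K, so ΔT = 43.28 K.
The reversible limit is COP_R = T_C/ΔT = 5.941, so W_min = Q_C/COP = Q_C·ΔT/T_C.
W_min = 147000 × 43.28/257.09 = 24750 kJ.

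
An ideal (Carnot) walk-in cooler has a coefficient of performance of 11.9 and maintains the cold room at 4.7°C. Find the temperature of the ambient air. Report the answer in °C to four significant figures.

28.05 °C

COP_R = T_C/(T_H − T_C) gives T_H − T_C = T_C/COP.
With T_C = 277.85 K, T_H = 277.85 × (1 + 1/11.9) = 301.20 K.
Converting, 301.20 K = 28.05°C.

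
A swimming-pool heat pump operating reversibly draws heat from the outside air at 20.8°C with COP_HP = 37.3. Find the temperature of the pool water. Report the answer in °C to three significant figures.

COP_HP = T_H/(T_H − T_C) rearranges to T_H = COP·T_C/(COP − 1).
With T_C = 293.95 K, T_H = 37.3 × 293.95/36.30 = 302.05 K.
Converting, 302.05 K = 28.90°C.

28.9 °C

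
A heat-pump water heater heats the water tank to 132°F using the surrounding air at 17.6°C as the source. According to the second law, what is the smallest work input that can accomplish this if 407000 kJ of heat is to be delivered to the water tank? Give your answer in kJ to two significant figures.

47000 kJ

In absolute terms T_C = 290.75 K and T_H = 328.71 K, so ΔT = 37.96 K.
The reversible limit is COP_HP = T_H/ΔT = 8.660, so W_min = Q_H/COP = Q_H·ΔT/T_H.
W_min = 407000 × 37.96/328.71 = 47000 kJ.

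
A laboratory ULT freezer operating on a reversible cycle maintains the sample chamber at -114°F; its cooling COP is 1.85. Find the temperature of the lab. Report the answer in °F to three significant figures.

72.8 °F

COP_R = T_C/(T_H − T_C) gives T_H − T_C = T_C/COP.
With T_C = 192.04 K, T_H = 192.04 × (1 + 1/1.85) = 295.84 K.
Converting, 295.84 K = 72.85°F.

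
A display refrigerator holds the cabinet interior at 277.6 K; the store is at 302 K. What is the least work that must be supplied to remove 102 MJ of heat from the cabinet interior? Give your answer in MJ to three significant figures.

8.97 MJ

The reservoir spacing is ΔT = 302 − 277.6 = 24.40 K.
The reversible limit is COP_R = T_C/ΔT = 11.38, so W_min = Q_C/COP = Q_C·ΔT/T_C.
W_min = 102.0 × 24.40/277.60 = 8.965 MJ.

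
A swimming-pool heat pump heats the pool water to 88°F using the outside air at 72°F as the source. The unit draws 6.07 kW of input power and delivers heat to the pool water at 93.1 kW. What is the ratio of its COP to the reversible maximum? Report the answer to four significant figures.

0.4481

COP_actual = Q̇_H/Ẇ = 93.10/6.070 = 15.34.
In absolute terms T_C = 295.37 K and T_H = 304.26 K, so ΔT = 8.889 K.
COP_Carnot = T_H/ΔT = 304.26/8.889 = 34.23.
η_II = COP_actual/COP_Carnot = 15.34/34.23 = 0.4481.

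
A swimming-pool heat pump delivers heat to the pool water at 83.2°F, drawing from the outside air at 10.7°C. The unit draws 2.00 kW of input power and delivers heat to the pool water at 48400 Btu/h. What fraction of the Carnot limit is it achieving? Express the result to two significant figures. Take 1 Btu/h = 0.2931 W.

Converting, Q̇_H = 48400 Btu/h = 14.19 kW, so COP_actual = Q̇_H/Ẇ = 14.19/2.000 = 7.093.
In absolute terms T_C = 283.85 K and T_H = 301.59 K, so ΔT = 17.74 K.
COP_Carnot = T_H/ΔT = 301.59/17.74 = 17.00.
η_II = COP_actual/COP_Carnot = 7.093/17.00 = 0.4173.

0.42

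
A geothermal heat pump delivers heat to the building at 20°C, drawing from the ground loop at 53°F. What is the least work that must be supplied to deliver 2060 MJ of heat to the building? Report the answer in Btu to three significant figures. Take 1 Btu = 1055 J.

55500 Btu

In absolute terms T_C = 284.82 K and T_H = 293.15 K, so ΔT = 8.333 K.
The reversible limit is COP_HP = T_H/ΔT = 35.18, so W_min = Q_H/COP = Q_H·ΔT/T_H.
W_min = 2060 × 8.333/293.15 = 58.56 MJ = 55510 Btu.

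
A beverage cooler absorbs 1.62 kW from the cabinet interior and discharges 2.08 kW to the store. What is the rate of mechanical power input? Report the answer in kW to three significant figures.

0.460 kW

For a cyclic device the first law requires Q̇_H = Q̇_C + Ẇ.
Ẇ = Q̇_H − Q̇_C = 0.4600 kW.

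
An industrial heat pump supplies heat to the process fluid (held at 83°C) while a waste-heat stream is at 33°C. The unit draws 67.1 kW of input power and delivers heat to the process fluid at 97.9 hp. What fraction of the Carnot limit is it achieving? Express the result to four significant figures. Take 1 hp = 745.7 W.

0.1527

Converting, Q̇_H = 97.90 hp = 73.00 kW, so COP_actual = Q̇_H/Ẇ = 73.00/67.10 = 1.088.
In absolute terms T_C = 306.15 K and T_H = 356.15 K, so ΔT = 50.00 K.
COP_Carnot = T_H/ΔT = 356.15/50.00 = 7.123.
η_II = COP_actual/COP_Carnot = 1.088/7.123 = 0.1527.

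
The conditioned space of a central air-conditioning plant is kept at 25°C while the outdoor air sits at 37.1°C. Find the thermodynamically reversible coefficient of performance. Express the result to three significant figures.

24.6

In absolute terms T_C = 298.15 K and T_H = 310.25 K, so ΔT = 12.10 K.
For a reversible cycle, COP_Carnot = T_C/ΔT = 298.15/12.10 = 24.64.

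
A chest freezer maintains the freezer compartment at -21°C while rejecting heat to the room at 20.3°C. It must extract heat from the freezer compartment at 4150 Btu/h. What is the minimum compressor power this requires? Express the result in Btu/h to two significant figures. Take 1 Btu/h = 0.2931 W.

680 Btu/h

In absolute terms T_C = 252.15 K and T_H = 293.45 K, so ΔT = 41.30 K.
COP_Carnot = T_C/ΔT = 252.15/41.30 = 6.105.
Ẇ_min = Q̇/COP_Carnot = 4150/6.105 = 679.7 Btu/h.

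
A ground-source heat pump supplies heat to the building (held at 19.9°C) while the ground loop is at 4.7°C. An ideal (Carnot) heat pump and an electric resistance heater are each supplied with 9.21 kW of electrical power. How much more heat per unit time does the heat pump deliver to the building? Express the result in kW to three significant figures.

168 kW

In absolute terms T_C = 277.85 K and T_H = 293.05 K, so ΔT = 15.20 K.
COP_Carnot = T_H/ΔT = 293.05/15.20 = 19.28.
The heat pump delivers Q̇_H = COP × Ẇ = 177.6 kW; the resistance heater delivers Ẇ = 9.210 kW.
Extra = (COP − 1)·Ẇ = 168.4 kW.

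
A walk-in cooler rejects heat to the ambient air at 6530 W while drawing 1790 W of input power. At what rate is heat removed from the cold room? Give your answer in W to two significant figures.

For a cyclic device the first law requires Q̇_H = Q̇_C + Ẇ.
Q̇_C = Q̇_H − Ẇ = 4740 W.

4700 W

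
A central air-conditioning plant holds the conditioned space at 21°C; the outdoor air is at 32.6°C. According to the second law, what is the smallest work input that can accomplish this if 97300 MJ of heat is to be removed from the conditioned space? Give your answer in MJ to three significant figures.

3840 MJ

In absolute terms T_C = 294.15 K and T_H = 305.75 K, so ΔT = 11.60 K.
The reversible limit is COP_R = T_C/ΔT = 25.36, so W_min = Q_C/COP = Q_C·ΔT/T_C.
W_min = 97300 × 11.60/294.15 = 3837 MJ.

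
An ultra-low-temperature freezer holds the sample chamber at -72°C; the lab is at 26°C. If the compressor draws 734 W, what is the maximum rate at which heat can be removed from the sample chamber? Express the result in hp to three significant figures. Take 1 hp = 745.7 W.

2.02 hp

In absolute terms T_C = 201.15 K and T_H = 299.15 K, so ΔT = 98.00 K.
COP_Carnot = T_C/ΔT = 201.15/98.00 = 2.053.
Q̇_max = COP_Carnot × Ẇ = 2.053 × 734.0 W = 1507 W = 2.020 hp.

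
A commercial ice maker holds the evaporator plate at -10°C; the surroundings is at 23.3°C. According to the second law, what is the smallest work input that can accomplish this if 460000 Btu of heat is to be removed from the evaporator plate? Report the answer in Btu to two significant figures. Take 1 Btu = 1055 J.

58000 Btu

In absolute terms T_C = 263.15 K and T_H = 296.45 K, so ΔT = 33.30 K.
The reversible limit is COP_R = T_C/ΔT = 7.902, so W_min = Q_C/COP = Q_C·ΔT/T_C.
W_min = 460000 × 33.30/263.15 = 58210 Btu.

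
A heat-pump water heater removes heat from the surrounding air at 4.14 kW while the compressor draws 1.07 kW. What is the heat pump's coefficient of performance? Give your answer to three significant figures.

4.87

The first law gives Q̇_H = Q̇_C + Ẇ, so the three rates are Q̇_C = 4.140, Q̇_H = 5.210, Ẇ = 1.070 kW.
COP_HP = Q̇_H/Ẇ = 5.210/1.070 = 4.869.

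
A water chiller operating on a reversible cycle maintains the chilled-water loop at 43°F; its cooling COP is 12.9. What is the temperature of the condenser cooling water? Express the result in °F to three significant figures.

COP_R = T_C/(T_H − T_C) gives T_H − T_C = T_C/COP.
With T_C = 279.26 K, T_H = 279.26 × (1 + 1/12.9) = 300.91 K.
Converting, 300.91 K = 81.97°F.

82.0 °F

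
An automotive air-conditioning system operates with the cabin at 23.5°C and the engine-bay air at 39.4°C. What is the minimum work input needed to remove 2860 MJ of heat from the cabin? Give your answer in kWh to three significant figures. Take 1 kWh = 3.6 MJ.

In absolute terms T_C = 296.65 K and T_H = 312.55 K, so ΔT = 15.90 K.
The reversible limit is COP_R = T_C/ΔT = 18.66, so W_min = Q_C/COP = Q_C·ΔT/T_C.
W_min = 2860 × 15.90/296.65 = 153.3 MJ = 42.58 kWh.

42.6 kWh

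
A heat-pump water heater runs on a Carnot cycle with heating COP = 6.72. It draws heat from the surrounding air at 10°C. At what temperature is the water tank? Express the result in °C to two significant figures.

60 °C

COP_HP = T_H/(T_H − T_C) rearranges to T_H = COP·T_C/(COP − 1).
With T_C = 283.15 K, T_H = 6.72 × 283.15/5.720 = 332.65 K.
Converting, 332.65 K = 59.50°C.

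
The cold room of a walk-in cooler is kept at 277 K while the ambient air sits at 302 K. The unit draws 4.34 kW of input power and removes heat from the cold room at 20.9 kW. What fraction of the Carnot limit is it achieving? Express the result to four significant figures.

0.4346

COP_actual = Q̇_C/Ẇ = 20.90/4.340 = 4.816.
The reservoir spacing is ΔT = 302 − 277 = 25.00 K.
COP_Carnot = T_C/ΔT = 277.00/25.00 = 11.08.
η_II = COP_actual/COP_Carnot = 4.816/11.08 = 0.4346.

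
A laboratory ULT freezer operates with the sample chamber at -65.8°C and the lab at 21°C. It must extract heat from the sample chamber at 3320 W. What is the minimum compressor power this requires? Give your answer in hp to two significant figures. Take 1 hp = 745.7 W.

In absolute terms T_C = 207.35 K and T_H = 294.15 K, so ΔT = 86.80 K.
COP_Carnot = T_C/ΔT = 207.35/86.80 = 2.389.
Ẇ_min = Q̇/COP_Carnot = 3320/2.389 = 1390 W = 1.864 hp.

1.9 hp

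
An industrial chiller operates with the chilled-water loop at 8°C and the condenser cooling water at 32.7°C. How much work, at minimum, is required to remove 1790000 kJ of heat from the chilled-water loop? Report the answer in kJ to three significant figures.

157000 kJ

In absolute terms T_C = 281.15 K and T_H = 305.85 K, so ΔT = 24.70 K.
The reversible limit is COP_R = T_C/ΔT = 11.38, so W_min = Q_C/COP = Q_C·ΔT/T_C.
W_min = 1790000 × 24.70/281.15 = 157300 kJ.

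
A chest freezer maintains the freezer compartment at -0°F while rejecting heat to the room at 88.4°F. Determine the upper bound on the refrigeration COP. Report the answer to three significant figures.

In absolute terms T_C = 255.37 K and T_H = 304.48 K, so ΔT = 49.11 K.
For a reversible cycle, COP_Carnot = T_C/ΔT = 255.37/49.11 = 5.200.

5.20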